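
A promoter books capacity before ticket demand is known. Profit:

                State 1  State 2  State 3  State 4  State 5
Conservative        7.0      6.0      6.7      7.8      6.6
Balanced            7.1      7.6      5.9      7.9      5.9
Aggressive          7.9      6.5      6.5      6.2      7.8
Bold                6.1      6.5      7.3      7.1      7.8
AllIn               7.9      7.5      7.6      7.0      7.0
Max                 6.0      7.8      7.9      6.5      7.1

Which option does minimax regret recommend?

Column bests: State 1=7.9, State 2=7.8, State 3=7.9, State 4=7.9, State 5=7.8.
Conservative regrets: 0.9, 1.8, 1.2, 0.1, 1.2 → max 1.8
Balanced regrets: 0.8, 0.2, 2.0, 0.0, 1.9 → max 2.0
Aggressive regrets: 0.0, 1.3, 1.4, 1.7, 0.0 → max 1.7
Bold regrets: 1.8, 1.3, 0.6, 0.8, 0.0 → max 1.8
AllIn regrets: 0.0, 0.3, 0.3, 0.9, 0.8 → max 0.9
Max regrets: 1.9, 0.0, 0.0, 1.4, 0.7 → max 1.9
Smallest max regret = 0.9 → AllIn.

AllIn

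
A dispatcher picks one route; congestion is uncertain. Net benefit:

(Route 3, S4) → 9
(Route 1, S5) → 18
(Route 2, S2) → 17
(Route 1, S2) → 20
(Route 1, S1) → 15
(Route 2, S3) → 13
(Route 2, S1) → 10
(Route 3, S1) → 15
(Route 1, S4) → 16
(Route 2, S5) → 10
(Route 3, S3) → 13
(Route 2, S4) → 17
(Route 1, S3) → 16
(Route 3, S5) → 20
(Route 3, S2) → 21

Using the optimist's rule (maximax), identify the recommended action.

Row maxima: Route 1=20, Route 2=17, Route 3=21
Best best-case = 21 → Route 3.

Route 3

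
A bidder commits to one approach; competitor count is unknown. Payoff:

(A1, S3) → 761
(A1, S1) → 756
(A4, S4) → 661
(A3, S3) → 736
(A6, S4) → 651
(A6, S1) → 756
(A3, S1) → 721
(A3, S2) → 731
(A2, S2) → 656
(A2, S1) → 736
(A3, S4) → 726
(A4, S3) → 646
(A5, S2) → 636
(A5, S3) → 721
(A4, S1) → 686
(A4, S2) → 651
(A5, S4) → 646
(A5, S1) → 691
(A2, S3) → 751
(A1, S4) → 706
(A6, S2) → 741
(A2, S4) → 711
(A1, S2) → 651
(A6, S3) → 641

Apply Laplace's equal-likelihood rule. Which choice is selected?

Row averages: A1=718.5, A2=713.5, A3=728.5, A4=661, A5=673.5, A6=697.25
Highest average = 728.5 → A3.

A3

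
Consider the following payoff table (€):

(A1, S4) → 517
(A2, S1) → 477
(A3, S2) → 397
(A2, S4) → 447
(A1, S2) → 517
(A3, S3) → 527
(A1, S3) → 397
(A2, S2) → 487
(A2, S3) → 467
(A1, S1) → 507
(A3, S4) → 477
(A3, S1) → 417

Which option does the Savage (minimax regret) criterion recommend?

Column bests: S1=507, S2=517, S3=527, S4=517.
A1 regrets: 0, 0, 130, 0 → max 130
A2 regrets: 30, 30, 60, 70 → max 70
A3 regrets: 90, 120, 0, 40 → max 120
Smallest max regret = 70 → A2.

A2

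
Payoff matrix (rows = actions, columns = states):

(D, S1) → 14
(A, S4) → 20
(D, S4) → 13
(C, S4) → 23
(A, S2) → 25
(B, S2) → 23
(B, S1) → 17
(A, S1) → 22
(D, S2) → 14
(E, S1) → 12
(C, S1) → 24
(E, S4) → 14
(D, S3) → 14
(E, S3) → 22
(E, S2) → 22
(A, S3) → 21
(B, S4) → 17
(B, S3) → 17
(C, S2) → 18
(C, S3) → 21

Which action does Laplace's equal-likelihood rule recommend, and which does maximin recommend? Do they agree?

Row averages: A=22, B=18.5, C=21.5, D=13.75, E=17.5
Highest average = 22 → A.
Row minima: A=20, B=17, C=18, D=13, E=12
Best worst-case = 20 → A.

laplace → A; maximin → A (agree)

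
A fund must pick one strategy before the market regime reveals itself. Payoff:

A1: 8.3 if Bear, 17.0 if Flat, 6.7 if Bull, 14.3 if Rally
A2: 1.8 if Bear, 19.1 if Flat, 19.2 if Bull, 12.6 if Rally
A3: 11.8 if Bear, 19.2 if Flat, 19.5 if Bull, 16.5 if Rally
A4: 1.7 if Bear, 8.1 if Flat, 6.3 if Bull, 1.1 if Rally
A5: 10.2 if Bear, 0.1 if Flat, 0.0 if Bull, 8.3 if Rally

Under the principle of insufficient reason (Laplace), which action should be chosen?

Row averages: A1=11.575, A2=13.175, A3=16.75, A4=4.3, A5=4.65
Highest average = 16.75 → A3.

A3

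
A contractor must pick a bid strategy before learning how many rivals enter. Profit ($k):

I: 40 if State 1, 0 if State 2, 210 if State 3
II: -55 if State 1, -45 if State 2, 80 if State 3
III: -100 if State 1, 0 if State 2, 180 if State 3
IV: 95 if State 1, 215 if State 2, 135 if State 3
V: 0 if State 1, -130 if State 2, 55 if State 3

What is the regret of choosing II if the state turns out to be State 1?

150

Best payoff under State 1 is 95.
Regret = 95 − (-55) = 150.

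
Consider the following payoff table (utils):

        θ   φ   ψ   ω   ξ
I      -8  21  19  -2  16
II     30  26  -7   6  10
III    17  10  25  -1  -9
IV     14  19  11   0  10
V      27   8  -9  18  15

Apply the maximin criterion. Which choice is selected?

Row minima: I=-8, II=-7, III=-9, IV=0, V=-9
Best worst-case = 0 → IV.

IV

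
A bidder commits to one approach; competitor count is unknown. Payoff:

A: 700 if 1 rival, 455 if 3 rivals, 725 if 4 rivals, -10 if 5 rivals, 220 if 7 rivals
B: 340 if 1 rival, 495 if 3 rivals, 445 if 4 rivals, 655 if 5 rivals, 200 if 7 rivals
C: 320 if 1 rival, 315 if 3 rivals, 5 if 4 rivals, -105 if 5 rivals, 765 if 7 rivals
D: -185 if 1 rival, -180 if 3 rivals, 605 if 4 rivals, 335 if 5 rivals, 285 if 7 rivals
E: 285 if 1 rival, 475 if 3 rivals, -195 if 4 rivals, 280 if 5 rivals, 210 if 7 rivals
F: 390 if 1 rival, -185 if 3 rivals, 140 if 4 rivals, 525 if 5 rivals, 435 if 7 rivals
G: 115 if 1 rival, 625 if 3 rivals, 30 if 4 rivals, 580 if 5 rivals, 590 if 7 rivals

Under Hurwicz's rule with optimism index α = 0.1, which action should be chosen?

A: 0.1·725 + 0.9·(-10) = 63.5
B: 0.1·655 + 0.9·200 = 245.5
C: 0.1·765 + 0.9·(-105) = -18
D: 0.1·605 + 0.9·(-185) = -106
E: 0.1·475 + 0.9·(-195) = -128
F: 0.1·525 + 0.9·(-185) = -114
G: 0.1·625 + 0.9·30 = 89.5
Highest Hurwicz score = 245.5 → B.

B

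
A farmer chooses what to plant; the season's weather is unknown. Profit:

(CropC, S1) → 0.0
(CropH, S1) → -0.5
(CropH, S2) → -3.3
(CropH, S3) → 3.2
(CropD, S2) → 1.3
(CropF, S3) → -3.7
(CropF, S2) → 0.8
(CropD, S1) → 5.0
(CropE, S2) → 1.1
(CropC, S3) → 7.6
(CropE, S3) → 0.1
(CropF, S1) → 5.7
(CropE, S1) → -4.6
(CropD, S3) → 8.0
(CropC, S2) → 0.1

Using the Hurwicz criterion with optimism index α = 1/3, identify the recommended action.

CropD

CropC: 1/3·7.6 + 2/3·0.0 = 38/15
CropE: 1/3·1.1 + 2/3·(-4.6) = -2.7
CropF: 1/3·5.7 + 2/3·(-3.7) = -17/30
CropH: 1/3·3.2 + 2/3·(-3.3) = -17/15
CropD: 1/3·8.0 + 2/3·1.3 = 53/15
Highest Hurwicz score = 53/15 → CropD.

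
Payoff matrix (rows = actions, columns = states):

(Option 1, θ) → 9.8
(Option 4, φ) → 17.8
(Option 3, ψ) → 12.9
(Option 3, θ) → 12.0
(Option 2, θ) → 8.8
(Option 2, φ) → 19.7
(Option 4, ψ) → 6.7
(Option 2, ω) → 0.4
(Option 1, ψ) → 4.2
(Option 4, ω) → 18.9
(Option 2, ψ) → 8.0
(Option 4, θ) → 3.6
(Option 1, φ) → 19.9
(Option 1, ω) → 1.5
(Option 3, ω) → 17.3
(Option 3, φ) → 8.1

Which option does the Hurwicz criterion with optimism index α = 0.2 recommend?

Option 3

Option 1: 0.2·19.9 + 0.8·1.5 = 5.18
Option 2: 0.2·19.7 + 0.8·0.4 = 4.26
Option 3: 0.2·17.3 + 0.8·8.1 = 9.94
Option 4: 0.2·18.9 + 0.8·3.6 = 6.66
Highest Hurwicz score = 9.94 → Option 3.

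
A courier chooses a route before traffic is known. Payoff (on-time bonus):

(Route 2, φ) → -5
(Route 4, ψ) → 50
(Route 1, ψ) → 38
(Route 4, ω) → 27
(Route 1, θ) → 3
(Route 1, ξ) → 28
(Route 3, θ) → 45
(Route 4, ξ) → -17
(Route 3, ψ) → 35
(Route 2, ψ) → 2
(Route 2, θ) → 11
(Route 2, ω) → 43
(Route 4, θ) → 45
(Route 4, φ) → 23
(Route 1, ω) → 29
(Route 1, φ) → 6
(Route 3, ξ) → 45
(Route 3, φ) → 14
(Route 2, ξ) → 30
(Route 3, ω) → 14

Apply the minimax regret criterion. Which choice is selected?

Column bests: θ=45, φ=23, ψ=50, ω=43, ξ=45.
Route 1 regrets: 42, 17, 12, 14, 17 → max 42
Route 2 regrets: 34, 28, 48, 0, 15 → max 48
Route 3 regrets: 0, 9, 15, 29, 0 → max 29
Route 4 regrets: 0, 0, 0, 16, 62 → max 62
Smallest max regret = 29 → Route 3.

Route 3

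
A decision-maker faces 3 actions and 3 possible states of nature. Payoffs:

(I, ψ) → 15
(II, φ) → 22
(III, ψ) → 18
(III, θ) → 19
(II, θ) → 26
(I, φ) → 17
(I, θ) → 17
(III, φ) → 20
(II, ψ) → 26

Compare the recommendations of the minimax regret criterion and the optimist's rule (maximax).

minimax regret → II; maximax → II (agree)

Column bests: θ=26, φ=22, ψ=26.
I regrets: 9, 5, 11 → max 11
II regrets: 0, 0, 0 → max 0
III regrets: 7, 2, 8 → max 8
Smallest max regret = 0 → II.
Row maxima: I=17, II=26, III=20
Best best-case = 26 → II.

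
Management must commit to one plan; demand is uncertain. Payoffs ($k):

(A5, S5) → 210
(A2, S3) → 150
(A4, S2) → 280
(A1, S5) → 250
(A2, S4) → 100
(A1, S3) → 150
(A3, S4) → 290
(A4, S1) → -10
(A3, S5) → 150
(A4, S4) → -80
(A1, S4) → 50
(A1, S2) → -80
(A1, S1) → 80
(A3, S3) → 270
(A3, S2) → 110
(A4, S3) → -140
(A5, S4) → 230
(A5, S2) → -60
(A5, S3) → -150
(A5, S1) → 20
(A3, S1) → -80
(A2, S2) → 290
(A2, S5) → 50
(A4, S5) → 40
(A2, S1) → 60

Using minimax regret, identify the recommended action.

A3

Column bests: S1=80, S2=290, S3=270, S4=290, S5=250.
A1 regrets: 0, 370, 120, 240, 0 → max 370
A2 regrets: 20, 0, 120, 190, 200 → max 200
A3 regrets: 160, 180, 0, 0, 100 → max 180
A4 regrets: 90, 10, 410, 370, 210 → max 410
A5 regrets: 60, 350, 420, 60, 40 → max 420
Smallest max regret = 180 → A3.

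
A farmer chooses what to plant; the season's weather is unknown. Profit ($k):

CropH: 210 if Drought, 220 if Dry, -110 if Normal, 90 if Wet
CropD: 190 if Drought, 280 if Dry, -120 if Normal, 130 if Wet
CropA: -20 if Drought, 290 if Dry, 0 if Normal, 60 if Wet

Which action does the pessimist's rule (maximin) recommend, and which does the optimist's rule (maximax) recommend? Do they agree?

maximin → CropA; maximax → CropA (agree)

Row minima: CropH=-110, CropD=-120, CropA=-20
Best worst-case = -20 → CropA.
Row maxima: CropH=220, CropD=280, CropA=290
Best best-case = 290 → CropA.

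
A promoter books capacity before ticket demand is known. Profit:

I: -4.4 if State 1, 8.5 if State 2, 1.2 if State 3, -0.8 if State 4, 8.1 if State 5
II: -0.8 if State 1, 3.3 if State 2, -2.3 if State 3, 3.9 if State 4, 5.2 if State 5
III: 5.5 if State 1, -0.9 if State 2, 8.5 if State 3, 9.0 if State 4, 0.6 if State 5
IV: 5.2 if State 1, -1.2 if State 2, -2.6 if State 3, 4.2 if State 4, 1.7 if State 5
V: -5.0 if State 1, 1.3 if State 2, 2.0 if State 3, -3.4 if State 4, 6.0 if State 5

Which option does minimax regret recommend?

III

Column bests: State 1=5.5, State 2=8.5, State 3=8.5, State 4=9.0, State 5=8.1.
I regrets: 9.9, 0.0, 7.3, 9.8, 0.0 → max 9.9
II regrets: 6.3, 5.2, 10.8, 5.1, 2.9 → max 10.8
III regrets: 0.0, 9.4, 0.0, 0.0, 7.5 → max 9.4
IV regrets: 0.3, 9.7, 11.1, 4.8, 6.4 → max 11.1
V regrets: 10.5, 7.2, 6.5, 12.4, 2.1 → max 12.4
Smallest max regret = 9.4 → III.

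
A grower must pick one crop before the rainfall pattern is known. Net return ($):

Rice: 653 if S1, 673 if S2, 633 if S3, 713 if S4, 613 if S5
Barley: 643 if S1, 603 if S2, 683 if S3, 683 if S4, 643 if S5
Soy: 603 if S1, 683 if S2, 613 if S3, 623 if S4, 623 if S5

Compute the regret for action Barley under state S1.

10

Best payoff under S1 is 653.
Regret = 653 − 643 = 10.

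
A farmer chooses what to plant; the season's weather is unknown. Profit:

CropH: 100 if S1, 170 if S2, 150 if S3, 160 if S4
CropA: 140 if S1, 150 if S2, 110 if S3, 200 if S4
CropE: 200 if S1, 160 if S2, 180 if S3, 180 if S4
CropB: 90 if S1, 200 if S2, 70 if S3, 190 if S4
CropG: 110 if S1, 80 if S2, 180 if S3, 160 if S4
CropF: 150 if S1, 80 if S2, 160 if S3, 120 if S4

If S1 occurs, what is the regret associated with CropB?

Best payoff under S1 is 200.
Regret = 200 − 90 = 110.

110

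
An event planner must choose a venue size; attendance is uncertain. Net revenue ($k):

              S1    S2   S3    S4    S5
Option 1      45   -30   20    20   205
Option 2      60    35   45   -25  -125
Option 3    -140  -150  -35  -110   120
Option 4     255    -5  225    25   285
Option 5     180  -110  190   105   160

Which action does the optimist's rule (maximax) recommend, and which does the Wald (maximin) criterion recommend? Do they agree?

Row maxima: Option 1=205, Option 2=60, Option 3=120, Option 4=285, Option 5=190
Best best-case = 285 → Option 4.
Row minima: Option 1=-30, Option 2=-125, Option 3=-150, Option 4=-5, Option 5=-110
Best worst-case = -5 → Option 4.

maximax → Option 4; maximin → Option 4 (agree)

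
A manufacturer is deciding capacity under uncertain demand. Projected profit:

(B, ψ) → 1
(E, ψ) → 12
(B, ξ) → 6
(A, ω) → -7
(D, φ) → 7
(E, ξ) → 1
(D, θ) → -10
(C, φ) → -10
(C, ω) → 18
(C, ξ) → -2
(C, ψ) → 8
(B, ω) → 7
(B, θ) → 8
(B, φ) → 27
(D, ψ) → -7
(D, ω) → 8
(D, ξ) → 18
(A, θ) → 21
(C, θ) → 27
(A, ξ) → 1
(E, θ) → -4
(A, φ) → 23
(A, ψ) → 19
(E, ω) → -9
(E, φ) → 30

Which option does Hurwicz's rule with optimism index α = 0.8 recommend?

A: 0.8·23 + 0.2·(-7) = 17
B: 0.8·27 + 0.2·1 = 21.8
C: 0.8·27 + 0.2·(-10) = 19.6
D: 0.8·18 + 0.2·(-10) = 12.4
E: 0.8·30 + 0.2·(-9) = 22.2
Highest Hurwicz score = 22.2 → E.

E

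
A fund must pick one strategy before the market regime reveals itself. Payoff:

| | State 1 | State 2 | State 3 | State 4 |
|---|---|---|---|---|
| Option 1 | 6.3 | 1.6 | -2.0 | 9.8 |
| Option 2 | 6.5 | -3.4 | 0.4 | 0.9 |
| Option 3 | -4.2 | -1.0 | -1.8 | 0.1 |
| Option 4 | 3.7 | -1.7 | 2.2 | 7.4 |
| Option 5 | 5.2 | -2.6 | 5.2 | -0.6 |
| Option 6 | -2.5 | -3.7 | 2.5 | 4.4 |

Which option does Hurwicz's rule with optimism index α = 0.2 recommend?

Option 1

Option 1: 0.2·9.8 + 0.8·(-2.0) = 0.36
Option 2: 0.2·6.5 + 0.8·(-3.4) = -1.42
Option 3: 0.2·0.1 + 0.8·(-4.2) = -3.34
Option 4: 0.2·7.4 + 0.8·(-1.7) = 0.12
Option 5: 0.2·5.2 + 0.8·(-2.6) = -1.04
Option 6: 0.2·4.4 + 0.8·(-3.7) = -2.08
Highest Hurwicz score = 0.36 → Option 1.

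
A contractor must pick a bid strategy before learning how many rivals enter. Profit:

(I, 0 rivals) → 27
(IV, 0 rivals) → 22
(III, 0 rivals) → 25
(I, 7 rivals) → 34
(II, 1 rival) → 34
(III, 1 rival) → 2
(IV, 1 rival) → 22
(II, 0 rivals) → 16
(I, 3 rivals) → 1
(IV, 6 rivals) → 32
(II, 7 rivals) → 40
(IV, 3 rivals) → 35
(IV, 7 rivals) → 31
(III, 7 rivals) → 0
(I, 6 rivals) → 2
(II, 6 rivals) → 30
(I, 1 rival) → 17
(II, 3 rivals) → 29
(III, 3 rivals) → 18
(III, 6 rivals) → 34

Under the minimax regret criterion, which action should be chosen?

II

Column bests: 0 rivals=27, 1 rival=34, 3 rivals=35, 6 rivals=34, 7 rivals=40.
I regrets: 0, 17, 34, 32, 6 → max 34
II regrets: 11, 0, 6, 4, 0 → max 11
III regrets: 2, 32, 17, 0, 40 → max 40
IV regrets: 5, 12, 0, 2, 9 → max 12
Smallest max regret = 11 → II.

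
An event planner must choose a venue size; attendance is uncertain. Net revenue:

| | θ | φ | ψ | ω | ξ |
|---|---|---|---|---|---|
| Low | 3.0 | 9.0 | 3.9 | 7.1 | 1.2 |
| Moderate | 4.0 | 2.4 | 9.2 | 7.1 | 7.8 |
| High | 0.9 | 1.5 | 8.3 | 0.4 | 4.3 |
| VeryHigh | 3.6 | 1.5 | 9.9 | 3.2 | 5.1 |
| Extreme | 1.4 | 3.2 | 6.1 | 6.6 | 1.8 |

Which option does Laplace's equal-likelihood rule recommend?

Moderate

Row averages: Low=4.84, Moderate=6.1, High=3.08, VeryHigh=4.66, Extreme=3.82
Highest average = 6.1 → Moderate.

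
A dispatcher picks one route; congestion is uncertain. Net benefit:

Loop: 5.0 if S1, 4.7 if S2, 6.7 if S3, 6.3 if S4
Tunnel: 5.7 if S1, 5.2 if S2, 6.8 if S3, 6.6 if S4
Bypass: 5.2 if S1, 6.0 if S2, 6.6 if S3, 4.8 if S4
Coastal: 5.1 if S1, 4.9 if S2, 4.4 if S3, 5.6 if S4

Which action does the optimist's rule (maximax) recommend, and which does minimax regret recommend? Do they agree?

maximax → Tunnel; minimax regret → Tunnel (agree)

Row maxima: Loop=6.7, Tunnel=6.8, Bypass=6.6, Coastal=5.6
Best best-case = 6.8 → Tunnel.
Column bests: S1=5.7, S2=6.0, S3=6.8, S4=6.6.
Loop regrets: 0.7, 1.3, 0.1, 0.3 → max 1.3
Tunnel regrets: 0.0, 0.8, 0.0, 0.0 → max 0.8
Bypass regrets: 0.5, 0.0, 0.2, 1.8 → max 1.8
Coastal regrets: 0.6, 1.1, 2.4, 1.0 → max 2.4
Smallest max regret = 0.8 → Tunnel.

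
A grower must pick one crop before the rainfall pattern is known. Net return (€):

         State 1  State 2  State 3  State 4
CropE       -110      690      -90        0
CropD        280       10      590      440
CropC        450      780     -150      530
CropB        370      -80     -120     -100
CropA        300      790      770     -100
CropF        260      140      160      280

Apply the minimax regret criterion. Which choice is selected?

CropA

Column bests: State 1=450, State 2=790, State 3=770, State 4=530.
CropE regrets: 560, 100, 860, 530 → max 860
CropD regrets: 170, 780, 180, 90 → max 780
CropC regrets: 0, 10, 920, 0 → max 920
CropB regrets: 80, 870, 890, 630 → max 890
CropA regrets: 150, 0, 0, 630 → max 630
CropF regrets: 190, 650, 610, 250 → max 650
Smallest max regret = 630 → CropA.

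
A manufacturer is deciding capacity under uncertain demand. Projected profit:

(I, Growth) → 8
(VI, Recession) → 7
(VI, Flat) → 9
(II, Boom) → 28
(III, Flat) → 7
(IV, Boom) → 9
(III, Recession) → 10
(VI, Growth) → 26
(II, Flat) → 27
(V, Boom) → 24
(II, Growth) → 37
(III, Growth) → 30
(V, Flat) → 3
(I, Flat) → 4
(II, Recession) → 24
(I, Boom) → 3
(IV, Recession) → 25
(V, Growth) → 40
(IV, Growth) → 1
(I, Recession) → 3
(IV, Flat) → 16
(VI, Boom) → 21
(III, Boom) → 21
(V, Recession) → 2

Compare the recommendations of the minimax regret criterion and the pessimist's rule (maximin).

Column bests: Recession=25, Flat=27, Growth=40, Boom=28.
I regrets: 22, 23, 32, 25 → max 32
II regrets: 1, 0, 3, 0 → max 3
III regrets: 15, 20, 10, 7 → max 20
IV regrets: 0, 11, 39, 19 → max 39
V regrets: 23, 24, 0, 4 → max 24
VI regrets: 18, 18, 14, 7 → max 18
Smallest max regret = 3 → II.
Row minima: I=3, II=24, III=7, IV=1, V=2, VI=7
Best worst-case = 24 → II.

minimax regret → II; maximin → II (agree)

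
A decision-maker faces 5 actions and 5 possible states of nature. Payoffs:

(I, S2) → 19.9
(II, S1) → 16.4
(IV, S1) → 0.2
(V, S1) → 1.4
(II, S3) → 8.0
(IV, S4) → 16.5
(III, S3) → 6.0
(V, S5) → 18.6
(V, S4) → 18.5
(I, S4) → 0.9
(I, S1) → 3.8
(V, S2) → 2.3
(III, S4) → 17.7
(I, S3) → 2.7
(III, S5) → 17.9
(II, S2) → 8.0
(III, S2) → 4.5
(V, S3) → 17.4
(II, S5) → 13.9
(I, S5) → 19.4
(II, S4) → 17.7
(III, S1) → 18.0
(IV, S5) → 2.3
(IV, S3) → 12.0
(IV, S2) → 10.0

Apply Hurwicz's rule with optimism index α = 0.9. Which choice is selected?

I: 0.9·19.9 + 0.1·0.9 = 18
II: 0.9·17.7 + 0.1·8.0 = 16.73
III: 0.9·18.0 + 0.1·4.5 = 16.65
IV: 0.9·16.5 + 0.1·0.2 = 14.87
V: 0.9·18.6 + 0.1·1.4 = 16.88
Highest Hurwicz score = 18 → I.

I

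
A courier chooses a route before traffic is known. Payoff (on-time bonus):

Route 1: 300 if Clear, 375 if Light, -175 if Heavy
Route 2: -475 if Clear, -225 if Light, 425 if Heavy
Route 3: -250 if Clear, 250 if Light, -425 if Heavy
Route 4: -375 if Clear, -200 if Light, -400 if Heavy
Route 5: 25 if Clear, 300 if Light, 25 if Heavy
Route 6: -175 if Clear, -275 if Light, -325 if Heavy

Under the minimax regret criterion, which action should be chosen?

Route 5

Column bests: Clear=300, Light=375, Heavy=425.
Route 1 regrets: 0, 0, 600 → max 600
Route 2 regrets: 775, 600, 0 → max 775
Route 3 regrets: 550, 125, 850 → max 850
Route 4 regrets: 675, 575, 825 → max 825
Route 5 regrets: 275, 75, 400 → max 400
Route 6 regrets: 475, 650, 750 → max 750
Smallest max regret = 400 → Route 5.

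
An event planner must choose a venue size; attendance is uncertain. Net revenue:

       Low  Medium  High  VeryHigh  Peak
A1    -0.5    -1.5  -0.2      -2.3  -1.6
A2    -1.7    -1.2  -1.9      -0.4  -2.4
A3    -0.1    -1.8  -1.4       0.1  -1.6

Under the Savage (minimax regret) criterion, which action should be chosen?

Column bests: Low=-0.1, Medium=-1.2, High=-0.2, VeryHigh=0.1, Peak=-1.6.
A1 regrets: 0.4, 0.3, 0.0, 2.4, 0.0 → max 2.4
A2 regrets: 1.6, 0.0, 1.7, 0.5, 0.8 → max 1.7
A3 regrets: 0.0, 0.6, 1.2, 0.0, 0.0 → max 1.2
Smallest max regret = 1.2 → A3.

A3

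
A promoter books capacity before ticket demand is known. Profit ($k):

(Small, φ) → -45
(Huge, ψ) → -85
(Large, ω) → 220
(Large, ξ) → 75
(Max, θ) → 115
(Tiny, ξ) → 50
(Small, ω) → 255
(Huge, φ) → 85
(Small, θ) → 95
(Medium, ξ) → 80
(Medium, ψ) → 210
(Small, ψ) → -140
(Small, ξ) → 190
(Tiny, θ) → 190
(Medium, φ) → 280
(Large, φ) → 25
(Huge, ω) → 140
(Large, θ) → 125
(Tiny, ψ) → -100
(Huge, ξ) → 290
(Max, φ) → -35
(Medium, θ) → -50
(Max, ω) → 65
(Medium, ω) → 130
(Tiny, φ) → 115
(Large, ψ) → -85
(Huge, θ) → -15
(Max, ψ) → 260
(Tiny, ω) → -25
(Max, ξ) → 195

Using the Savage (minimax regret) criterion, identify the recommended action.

Column bests: θ=190, φ=280, ψ=260, ω=255, ξ=290.
Tiny regrets: 0, 165, 360, 280, 240 → max 360
Small regrets: 95, 325, 400, 0, 100 → max 400
Medium regrets: 240, 0, 50, 125, 210 → max 240
Large regrets: 65, 255, 345, 35, 215 → max 345
Huge regrets: 205, 195, 345, 115, 0 → max 345
Max regrets: 75, 315, 0, 190, 95 → max 315
Smallest max regret = 240 → Medium.

Medium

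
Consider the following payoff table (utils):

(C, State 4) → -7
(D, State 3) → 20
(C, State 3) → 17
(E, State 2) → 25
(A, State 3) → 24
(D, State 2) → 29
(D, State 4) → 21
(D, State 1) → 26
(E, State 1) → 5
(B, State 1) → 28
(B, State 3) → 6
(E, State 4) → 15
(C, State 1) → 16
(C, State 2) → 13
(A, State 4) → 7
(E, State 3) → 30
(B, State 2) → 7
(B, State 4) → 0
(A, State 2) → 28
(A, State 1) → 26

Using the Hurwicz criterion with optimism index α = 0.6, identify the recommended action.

D

A: 0.6·28 + 0.4·7 = 19.6
B: 0.6·28 + 0.4·0 = 16.8
C: 0.6·17 + 0.4·(-7) = 7.4
D: 0.6·29 + 0.4·20 = 25.4
E: 0.6·30 + 0.4·5 = 20
Highest Hurwicz score = 25.4 → D.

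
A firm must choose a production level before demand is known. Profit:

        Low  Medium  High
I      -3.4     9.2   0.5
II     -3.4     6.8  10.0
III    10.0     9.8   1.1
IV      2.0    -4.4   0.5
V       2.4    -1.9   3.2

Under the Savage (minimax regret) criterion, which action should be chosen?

Column bests: Low=10.0, Medium=9.8, High=10.0.
I regrets: 13.4, 0.6, 9.5 → max 13.4
II regrets: 13.4, 3.0, 0.0 → max 13.4
III regrets: 0.0, 0.0, 8.9 → max 8.9
IV regrets: 8.0, 14.2, 9.5 → max 14.2
V regrets: 7.6, 11.7, 6.8 → max 11.7
Smallest max regret = 8.9 → III.

III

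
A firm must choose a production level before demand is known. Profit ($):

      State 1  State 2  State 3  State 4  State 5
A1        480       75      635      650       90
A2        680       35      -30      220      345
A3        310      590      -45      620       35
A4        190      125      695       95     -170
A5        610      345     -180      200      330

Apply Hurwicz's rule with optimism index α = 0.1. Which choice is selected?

A1: 0.1·650 + 0.9·75 = 132.5
A2: 0.1·680 + 0.9·(-30) = 41
A3: 0.1·620 + 0.9·(-45) = 21.5
A4: 0.1·695 + 0.9·(-170) = -83.5
A5: 0.1·610 + 0.9·(-180) = -101
Highest Hurwicz score = 132.5 → A1.

A1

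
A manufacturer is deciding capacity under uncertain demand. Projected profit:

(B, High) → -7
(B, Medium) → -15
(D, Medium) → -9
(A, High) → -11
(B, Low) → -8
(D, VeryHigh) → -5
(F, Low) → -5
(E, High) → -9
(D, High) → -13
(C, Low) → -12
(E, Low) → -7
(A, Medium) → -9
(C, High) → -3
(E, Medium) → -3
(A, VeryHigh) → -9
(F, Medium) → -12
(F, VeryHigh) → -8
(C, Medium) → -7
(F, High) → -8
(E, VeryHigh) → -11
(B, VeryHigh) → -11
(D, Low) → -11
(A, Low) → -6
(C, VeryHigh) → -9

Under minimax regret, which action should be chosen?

Column bests: Low=-5, Medium=-3, High=-3, VeryHigh=-5.
A regrets: 1, 6, 8, 4 → max 8
B regrets: 3, 12, 4, 6 → max 12
C regrets: 7, 4, 0, 4 → max 7
D regrets: 6, 6, 10, 0 → max 10
E regrets: 2, 0, 6, 6 → max 6
F regrets: 0, 9, 5, 3 → max 9
Smallest max regret = 6 → E.

E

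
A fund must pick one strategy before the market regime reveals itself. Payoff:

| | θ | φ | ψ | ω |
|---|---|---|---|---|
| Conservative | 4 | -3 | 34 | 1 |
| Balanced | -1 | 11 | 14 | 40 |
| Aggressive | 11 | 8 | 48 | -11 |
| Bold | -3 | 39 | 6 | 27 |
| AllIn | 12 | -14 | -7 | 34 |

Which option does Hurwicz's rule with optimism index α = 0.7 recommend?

Conservative: 0.7·34 + 0.3·(-3) = 22.9
Balanced: 0.7·40 + 0.3·(-1) = 27.7
Aggressive: 0.7·48 + 0.3·(-11) = 30.3
Bold: 0.7·39 + 0.3·(-3) = 26.4
AllIn: 0.7·34 + 0.3·(-14) = 19.6
Highest Hurwicz score = 30.3 → Aggressive.

Aggressive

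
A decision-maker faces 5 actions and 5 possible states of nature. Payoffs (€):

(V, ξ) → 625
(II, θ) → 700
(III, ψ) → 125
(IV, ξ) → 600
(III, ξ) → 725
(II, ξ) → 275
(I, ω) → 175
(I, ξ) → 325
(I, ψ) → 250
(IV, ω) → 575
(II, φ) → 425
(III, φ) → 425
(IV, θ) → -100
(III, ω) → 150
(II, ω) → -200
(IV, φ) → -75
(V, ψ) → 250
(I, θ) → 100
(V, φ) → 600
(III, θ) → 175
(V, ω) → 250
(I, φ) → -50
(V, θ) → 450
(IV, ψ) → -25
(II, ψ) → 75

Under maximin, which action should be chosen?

V

Row minima: I=-50, II=-200, III=125, IV=-100, V=250
Best worst-case = 250 → V.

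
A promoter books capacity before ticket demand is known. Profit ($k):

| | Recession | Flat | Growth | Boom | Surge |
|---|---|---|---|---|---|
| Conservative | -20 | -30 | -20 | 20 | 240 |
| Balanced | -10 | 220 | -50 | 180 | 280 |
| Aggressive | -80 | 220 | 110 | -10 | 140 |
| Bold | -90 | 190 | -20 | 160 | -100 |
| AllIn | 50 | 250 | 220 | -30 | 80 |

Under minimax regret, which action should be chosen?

Aggressive

Column bests: Recession=50, Flat=250, Growth=220, Boom=180, Surge=280.
Conservative regrets: 70, 280, 240, 160, 40 → max 280
Balanced regrets: 60, 30, 270, 0, 0 → max 270
Aggressive regrets: 130, 30, 110, 190, 140 → max 190
Bold regrets: 140, 60, 240, 20, 380 → max 380
AllIn regrets: 0, 0, 0, 210, 200 → max 210
Smallest max regret = 190 → Aggressive.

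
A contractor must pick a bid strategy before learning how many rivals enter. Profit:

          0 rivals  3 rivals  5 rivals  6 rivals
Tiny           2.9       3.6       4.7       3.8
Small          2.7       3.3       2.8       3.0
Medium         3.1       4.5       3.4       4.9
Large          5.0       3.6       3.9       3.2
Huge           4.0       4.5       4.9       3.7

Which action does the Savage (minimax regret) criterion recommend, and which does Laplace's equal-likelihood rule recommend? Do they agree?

Column bests: 0 rivals=5.0, 3 rivals=4.5, 5 rivals=4.9, 6 rivals=4.9.
Tiny regrets: 2.1, 0.9, 0.2, 1.1 → max 2.1
Small regrets: 2.3, 1.2, 2.1, 1.9 → max 2.3
Medium regrets: 1.9, 0.0, 1.5, 0.0 → max 1.9
Large regrets: 0.0, 0.9, 1.0, 1.7 → max 1.7
Huge regrets: 1.0, 0.0, 0.0, 1.2 → max 1.2
Smallest max regret = 1.2 → Huge.
Row averages: Tiny=3.75, Small=2.95, Medium=3.975, Large=3.925, Huge=4.275
Highest average = 4.275 → Huge.

minimax regret → Huge; laplace → Huge (agree)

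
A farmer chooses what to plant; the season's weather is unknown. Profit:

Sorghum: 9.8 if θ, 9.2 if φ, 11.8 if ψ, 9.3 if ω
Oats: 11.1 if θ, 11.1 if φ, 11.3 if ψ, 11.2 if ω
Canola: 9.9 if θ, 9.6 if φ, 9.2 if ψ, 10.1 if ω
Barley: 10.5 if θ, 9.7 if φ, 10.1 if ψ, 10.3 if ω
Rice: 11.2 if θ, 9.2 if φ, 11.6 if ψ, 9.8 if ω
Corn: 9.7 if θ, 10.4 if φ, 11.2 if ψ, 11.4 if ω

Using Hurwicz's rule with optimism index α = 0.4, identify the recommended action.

Sorghum: 0.4·11.8 + 0.6·9.2 = 10.24
Oats: 0.4·11.3 + 0.6·11.1 = 11.18
Canola: 0.4·10.1 + 0.6·9.2 = 9.56
Barley: 0.4·10.5 + 0.6·9.7 = 10.02
Rice: 0.4·11.6 + 0.6·9.2 = 10.16
Corn: 0.4·11.4 + 0.6·9.7 = 10.38
Highest Hurwicz score = 11.18 → Oats.

Oats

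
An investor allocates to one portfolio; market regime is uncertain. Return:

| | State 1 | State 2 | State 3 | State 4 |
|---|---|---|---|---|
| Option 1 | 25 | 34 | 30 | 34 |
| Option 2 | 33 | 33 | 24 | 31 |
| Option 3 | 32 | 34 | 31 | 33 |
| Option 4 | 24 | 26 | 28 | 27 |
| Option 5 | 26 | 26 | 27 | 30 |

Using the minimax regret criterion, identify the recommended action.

Column bests: State 1=33, State 2=34, State 3=31, State 4=34.
Option 1 regrets: 8, 0, 1, 0 → max 8
Option 2 regrets: 0, 1, 7, 3 → max 7
Option 3 regrets: 1, 0, 0, 1 → max 1
Option 4 regrets: 9, 8, 3, 7 → max 9
Option 5 regrets: 7, 8, 4, 4 → max 8
Smallest max regret = 1 → Option 3.

Option 3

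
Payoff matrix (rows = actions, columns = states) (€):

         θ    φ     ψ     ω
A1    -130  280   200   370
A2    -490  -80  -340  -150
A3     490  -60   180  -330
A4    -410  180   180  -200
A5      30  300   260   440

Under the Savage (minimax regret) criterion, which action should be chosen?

A5

Column bests: θ=490, φ=300, ψ=260, ω=440.
A1 regrets: 620, 20, 60, 70 → max 620
A2 regrets: 980, 380, 600, 590 → max 980
A3 regrets: 0, 360, 80, 770 → max 770
A4 regrets: 900, 120, 80, 640 → max 900
A5 regrets: 460, 0, 0, 0 → max 460
Smallest max regret = 460 → A5.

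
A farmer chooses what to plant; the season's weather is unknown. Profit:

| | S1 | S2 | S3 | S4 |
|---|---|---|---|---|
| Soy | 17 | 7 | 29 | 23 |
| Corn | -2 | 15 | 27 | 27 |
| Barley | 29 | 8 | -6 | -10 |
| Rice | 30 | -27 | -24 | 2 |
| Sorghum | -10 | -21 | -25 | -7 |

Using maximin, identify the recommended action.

Soy

Row minima: Soy=7, Corn=-2, Barley=-10, Rice=-27, Sorghum=-25
Best worst-case = 7 → Soy.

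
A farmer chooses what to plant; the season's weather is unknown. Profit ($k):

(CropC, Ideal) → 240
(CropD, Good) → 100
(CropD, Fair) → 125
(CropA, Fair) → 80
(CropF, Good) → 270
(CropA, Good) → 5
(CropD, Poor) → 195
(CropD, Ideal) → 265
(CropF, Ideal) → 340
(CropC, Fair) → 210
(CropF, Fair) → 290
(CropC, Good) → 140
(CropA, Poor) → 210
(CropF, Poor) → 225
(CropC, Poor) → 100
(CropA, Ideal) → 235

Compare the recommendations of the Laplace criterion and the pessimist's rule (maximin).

laplace → CropF; maximin → CropF (agree)

Row averages: CropF=281.25, CropA=132.5, CropC=172.5, CropD=171.25
Highest average = 281.25 → CropF.
Row minima: CropF=225, CropA=5, CropC=100, CropD=100
Best worst-case = 225 → CropF.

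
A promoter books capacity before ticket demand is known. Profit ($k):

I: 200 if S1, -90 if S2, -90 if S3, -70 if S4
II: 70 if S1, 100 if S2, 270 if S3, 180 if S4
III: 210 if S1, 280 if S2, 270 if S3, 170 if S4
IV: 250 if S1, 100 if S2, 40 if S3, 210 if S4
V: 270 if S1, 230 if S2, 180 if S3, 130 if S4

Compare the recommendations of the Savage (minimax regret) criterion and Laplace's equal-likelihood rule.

minimax regret → III; laplace → III (agree)

Column bests: S1=270, S2=280, S3=270, S4=210.
I regrets: 70, 370, 360, 280 → max 370
II regrets: 200, 180, 0, 30 → max 200
III regrets: 60, 0, 0, 40 → max 60
IV regrets: 20, 180, 230, 0 → max 230
V regrets: 0, 50, 90, 80 → max 90
Smallest max regret = 60 → III.
Row averages: I=-12.5, II=155, III=232.5, IV=150, V=202.5
Highest average = 232.5 → III.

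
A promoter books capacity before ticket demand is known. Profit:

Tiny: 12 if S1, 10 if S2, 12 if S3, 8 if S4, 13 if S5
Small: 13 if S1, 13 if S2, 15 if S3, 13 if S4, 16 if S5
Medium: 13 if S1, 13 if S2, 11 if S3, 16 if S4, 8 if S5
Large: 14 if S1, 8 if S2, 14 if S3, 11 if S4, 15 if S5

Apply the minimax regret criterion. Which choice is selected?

Column bests: S1=14, S2=13, S3=15, S4=16, S5=16.
Tiny regrets: 2, 3, 3, 8, 3 → max 8
Small regrets: 1, 0, 0, 3, 0 → max 3
Medium regrets: 1, 0, 4, 0, 8 → max 8
Large regrets: 0, 5, 1, 5, 1 → max 5
Smallest max regret = 3 → Small.

Small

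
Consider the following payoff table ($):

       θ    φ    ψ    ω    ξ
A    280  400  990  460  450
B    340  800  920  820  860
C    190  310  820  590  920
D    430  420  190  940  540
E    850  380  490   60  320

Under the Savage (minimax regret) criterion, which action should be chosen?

Column bests: θ=850, φ=800, ψ=990, ω=940, ξ=920.
A regrets: 570, 400, 0, 480, 470 → max 570
B regrets: 510, 0, 70, 120, 60 → max 510
C regrets: 660, 490, 170, 350, 0 → max 660
D regrets: 420, 380, 800, 0, 380 → max 800
E regrets: 0, 420, 500, 880, 600 → max 880
Smallest max regret = 510 → B.

B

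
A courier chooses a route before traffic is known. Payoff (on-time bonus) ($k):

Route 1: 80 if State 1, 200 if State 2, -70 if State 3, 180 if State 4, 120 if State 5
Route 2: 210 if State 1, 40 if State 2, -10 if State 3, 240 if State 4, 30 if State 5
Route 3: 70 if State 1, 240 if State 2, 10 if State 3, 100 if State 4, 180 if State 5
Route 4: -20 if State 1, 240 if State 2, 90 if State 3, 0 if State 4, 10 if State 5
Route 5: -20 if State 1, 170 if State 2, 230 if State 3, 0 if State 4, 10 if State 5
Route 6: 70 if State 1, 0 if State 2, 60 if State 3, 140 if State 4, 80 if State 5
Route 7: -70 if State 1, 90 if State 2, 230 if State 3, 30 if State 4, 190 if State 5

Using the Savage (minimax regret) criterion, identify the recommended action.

Route 3

Column bests: State 1=210, State 2=240, State 3=230, State 4=240, State 5=190.
Route 1 regrets: 130, 40, 300, 60, 70 → max 300
Route 2 regrets: 0, 200, 240, 0, 160 → max 240
Route 3 regrets: 140, 0, 220, 140, 10 → max 220
Route 4 regrets: 230, 0, 140, 240, 180 → max 240
Route 5 regrets: 230, 70, 0, 240, 180 → max 240
Route 6 regrets: 140, 240, 170, 100, 110 → max 240
Route 7 regrets: 280, 150, 0, 210, 0 → max 280
Smallest max regret = 220 → Route 3.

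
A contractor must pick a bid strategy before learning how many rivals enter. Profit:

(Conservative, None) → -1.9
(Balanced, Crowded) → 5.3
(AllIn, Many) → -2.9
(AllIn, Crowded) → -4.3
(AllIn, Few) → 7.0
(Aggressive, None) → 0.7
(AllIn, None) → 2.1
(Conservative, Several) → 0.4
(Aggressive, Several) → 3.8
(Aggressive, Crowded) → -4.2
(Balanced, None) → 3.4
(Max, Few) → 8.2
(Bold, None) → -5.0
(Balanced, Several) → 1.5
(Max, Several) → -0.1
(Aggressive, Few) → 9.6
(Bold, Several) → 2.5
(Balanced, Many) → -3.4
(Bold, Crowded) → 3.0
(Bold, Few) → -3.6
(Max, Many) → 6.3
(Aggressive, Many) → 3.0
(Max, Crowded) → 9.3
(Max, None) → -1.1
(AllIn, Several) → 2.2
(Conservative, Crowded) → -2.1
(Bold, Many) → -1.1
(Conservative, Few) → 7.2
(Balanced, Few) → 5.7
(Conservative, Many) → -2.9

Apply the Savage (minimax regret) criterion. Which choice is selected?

Column bests: None=3.4, Few=9.6, Several=3.8, Many=6.3, Crowded=9.3.
Conservative regrets: 5.3, 2.4, 3.4, 9.2, 11.4 → max 11.4
Balanced regrets: 0.0, 3.9, 2.3, 9.7, 4.0 → max 9.7
Aggressive regrets: 2.7, 0.0, 0.0, 3.3, 13.5 → max 13.5
Bold regrets: 8.4, 13.2, 1.3, 7.4, 6.3 → max 13.2
AllIn regrets: 1.3, 2.6, 1.6, 9.2, 13.6 → max 13.6
Max regrets: 4.5, 1.4, 3.9, 0.0, 0.0 → max 4.5
Smallest max regret = 4.5 → Max.

Max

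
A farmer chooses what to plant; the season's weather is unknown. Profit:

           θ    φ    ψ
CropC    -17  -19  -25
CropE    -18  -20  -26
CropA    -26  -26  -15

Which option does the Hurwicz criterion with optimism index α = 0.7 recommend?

CropC: 0.7·(-17) + 0.3·(-25) = -19.4
CropE: 0.7·(-18) + 0.3·(-26) = -20.4
CropA: 0.7·(-15) + 0.3·(-26) = -18.3
Highest Hurwicz score = -18.3 → CropA.

CropA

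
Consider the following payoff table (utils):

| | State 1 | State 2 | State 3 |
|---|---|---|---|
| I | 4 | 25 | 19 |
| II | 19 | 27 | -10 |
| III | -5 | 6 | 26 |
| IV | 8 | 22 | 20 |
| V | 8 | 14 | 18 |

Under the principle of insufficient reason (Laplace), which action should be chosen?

Row averages: I=16, II=12, III=9, IV=50/3, V=40/3
Highest average = 50/3 → IV.

IV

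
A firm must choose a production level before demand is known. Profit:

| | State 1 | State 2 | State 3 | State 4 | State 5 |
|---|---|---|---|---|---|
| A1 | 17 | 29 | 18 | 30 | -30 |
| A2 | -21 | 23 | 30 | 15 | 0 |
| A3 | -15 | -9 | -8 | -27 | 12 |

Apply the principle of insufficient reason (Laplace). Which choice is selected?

Row averages: A1=12.8, A2=9.4, A3=-9.4
Highest average = 12.8 → A1.

A1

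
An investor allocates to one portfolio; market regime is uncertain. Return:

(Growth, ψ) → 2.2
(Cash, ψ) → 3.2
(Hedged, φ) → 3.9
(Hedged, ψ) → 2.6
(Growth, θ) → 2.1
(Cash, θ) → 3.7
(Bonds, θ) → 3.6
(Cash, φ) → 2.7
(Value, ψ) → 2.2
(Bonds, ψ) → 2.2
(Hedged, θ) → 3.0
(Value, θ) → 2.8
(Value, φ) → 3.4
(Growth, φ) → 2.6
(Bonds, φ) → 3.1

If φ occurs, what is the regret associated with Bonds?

Best payoff under φ is 3.9.
Regret = 3.9 − 3.1 = 0.8.

0.8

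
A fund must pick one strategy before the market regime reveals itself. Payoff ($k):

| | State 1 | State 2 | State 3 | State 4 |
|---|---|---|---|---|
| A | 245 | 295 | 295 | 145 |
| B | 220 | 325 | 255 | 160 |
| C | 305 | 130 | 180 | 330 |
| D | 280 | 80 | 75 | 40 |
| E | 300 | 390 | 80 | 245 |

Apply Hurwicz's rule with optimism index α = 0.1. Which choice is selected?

A: 0.1·295 + 0.9·145 = 160
B: 0.1·325 + 0.9·160 = 176.5
C: 0.1·330 + 0.9·130 = 150
D: 0.1·280 + 0.9·40 = 64
E: 0.1·390 + 0.9·80 = 111
Highest Hurwicz score = 176.5 → B.

B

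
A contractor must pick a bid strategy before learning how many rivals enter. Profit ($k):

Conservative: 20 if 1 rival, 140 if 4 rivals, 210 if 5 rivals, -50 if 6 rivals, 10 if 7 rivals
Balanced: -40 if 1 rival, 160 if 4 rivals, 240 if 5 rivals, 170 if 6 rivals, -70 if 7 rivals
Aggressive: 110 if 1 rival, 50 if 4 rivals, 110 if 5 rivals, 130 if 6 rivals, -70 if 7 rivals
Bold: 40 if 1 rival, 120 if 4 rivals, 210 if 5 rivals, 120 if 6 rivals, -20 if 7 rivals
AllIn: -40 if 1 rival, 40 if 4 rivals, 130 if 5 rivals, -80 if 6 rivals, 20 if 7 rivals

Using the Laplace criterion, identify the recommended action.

Row averages: Conservative=66, Balanced=92, Aggressive=66, Bold=94, AllIn=14
Highest average = 94 → Bold.

Bold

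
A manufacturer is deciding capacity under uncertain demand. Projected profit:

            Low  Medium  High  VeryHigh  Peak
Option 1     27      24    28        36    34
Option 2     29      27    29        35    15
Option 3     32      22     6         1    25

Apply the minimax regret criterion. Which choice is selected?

Option 1

Column bests: Low=32, Medium=27, High=29, VeryHigh=36, Peak=34.
Option 1 regrets: 5, 3, 1, 0, 0 → max 5
Option 2 regrets: 3, 0, 0, 1, 19 → max 19
Option 3 regrets: 0, 5, 23, 35, 9 → max 35
Smallest max regret = 5 → Option 1.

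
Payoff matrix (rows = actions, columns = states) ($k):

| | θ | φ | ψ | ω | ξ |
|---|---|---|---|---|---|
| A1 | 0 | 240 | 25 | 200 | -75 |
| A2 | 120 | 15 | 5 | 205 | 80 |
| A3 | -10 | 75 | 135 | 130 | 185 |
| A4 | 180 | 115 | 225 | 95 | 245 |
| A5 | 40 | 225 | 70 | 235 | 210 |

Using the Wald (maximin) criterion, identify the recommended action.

A4

Row minima: A1=-75, A2=5, A3=-10, A4=95, A5=40
Best worst-case = 95 → A4.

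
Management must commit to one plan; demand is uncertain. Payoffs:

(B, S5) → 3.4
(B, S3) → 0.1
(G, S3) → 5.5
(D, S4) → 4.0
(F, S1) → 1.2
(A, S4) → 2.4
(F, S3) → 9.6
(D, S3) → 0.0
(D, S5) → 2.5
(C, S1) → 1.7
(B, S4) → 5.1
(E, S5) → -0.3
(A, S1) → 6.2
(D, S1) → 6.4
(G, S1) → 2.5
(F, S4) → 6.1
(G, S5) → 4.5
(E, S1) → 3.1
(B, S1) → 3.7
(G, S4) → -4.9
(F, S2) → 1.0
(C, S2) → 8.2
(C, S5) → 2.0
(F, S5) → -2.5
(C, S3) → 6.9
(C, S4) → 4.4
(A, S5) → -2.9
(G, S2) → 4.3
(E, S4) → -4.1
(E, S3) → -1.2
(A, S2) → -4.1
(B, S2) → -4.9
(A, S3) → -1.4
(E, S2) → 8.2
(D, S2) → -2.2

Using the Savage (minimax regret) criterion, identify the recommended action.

Column bests: S1=6.4, S2=8.2, S3=9.6, S4=6.1, S5=4.5.
A regrets: 0.2, 12.3, 11.0, 3.7, 7.4 → max 12.3
B regrets: 2.7, 13.1, 9.5, 1.0, 1.1 → max 13.1
C regrets: 4.7, 0.0, 2.7, 1.7, 2.5 → max 4.7
D regrets: 0.0, 10.4, 9.6, 2.1, 2.0 → max 10.4
E regrets: 3.3, 0.0, 10.8, 10.2, 4.8 → max 10.8
F regrets: 5.2, 7.2, 0.0, 0.0, 7.0 → max 7.2
G regrets: 3.9, 3.9, 4.1, 11.0, 0.0 → max 11.0
Smallest max regret = 4.7 → C.

C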